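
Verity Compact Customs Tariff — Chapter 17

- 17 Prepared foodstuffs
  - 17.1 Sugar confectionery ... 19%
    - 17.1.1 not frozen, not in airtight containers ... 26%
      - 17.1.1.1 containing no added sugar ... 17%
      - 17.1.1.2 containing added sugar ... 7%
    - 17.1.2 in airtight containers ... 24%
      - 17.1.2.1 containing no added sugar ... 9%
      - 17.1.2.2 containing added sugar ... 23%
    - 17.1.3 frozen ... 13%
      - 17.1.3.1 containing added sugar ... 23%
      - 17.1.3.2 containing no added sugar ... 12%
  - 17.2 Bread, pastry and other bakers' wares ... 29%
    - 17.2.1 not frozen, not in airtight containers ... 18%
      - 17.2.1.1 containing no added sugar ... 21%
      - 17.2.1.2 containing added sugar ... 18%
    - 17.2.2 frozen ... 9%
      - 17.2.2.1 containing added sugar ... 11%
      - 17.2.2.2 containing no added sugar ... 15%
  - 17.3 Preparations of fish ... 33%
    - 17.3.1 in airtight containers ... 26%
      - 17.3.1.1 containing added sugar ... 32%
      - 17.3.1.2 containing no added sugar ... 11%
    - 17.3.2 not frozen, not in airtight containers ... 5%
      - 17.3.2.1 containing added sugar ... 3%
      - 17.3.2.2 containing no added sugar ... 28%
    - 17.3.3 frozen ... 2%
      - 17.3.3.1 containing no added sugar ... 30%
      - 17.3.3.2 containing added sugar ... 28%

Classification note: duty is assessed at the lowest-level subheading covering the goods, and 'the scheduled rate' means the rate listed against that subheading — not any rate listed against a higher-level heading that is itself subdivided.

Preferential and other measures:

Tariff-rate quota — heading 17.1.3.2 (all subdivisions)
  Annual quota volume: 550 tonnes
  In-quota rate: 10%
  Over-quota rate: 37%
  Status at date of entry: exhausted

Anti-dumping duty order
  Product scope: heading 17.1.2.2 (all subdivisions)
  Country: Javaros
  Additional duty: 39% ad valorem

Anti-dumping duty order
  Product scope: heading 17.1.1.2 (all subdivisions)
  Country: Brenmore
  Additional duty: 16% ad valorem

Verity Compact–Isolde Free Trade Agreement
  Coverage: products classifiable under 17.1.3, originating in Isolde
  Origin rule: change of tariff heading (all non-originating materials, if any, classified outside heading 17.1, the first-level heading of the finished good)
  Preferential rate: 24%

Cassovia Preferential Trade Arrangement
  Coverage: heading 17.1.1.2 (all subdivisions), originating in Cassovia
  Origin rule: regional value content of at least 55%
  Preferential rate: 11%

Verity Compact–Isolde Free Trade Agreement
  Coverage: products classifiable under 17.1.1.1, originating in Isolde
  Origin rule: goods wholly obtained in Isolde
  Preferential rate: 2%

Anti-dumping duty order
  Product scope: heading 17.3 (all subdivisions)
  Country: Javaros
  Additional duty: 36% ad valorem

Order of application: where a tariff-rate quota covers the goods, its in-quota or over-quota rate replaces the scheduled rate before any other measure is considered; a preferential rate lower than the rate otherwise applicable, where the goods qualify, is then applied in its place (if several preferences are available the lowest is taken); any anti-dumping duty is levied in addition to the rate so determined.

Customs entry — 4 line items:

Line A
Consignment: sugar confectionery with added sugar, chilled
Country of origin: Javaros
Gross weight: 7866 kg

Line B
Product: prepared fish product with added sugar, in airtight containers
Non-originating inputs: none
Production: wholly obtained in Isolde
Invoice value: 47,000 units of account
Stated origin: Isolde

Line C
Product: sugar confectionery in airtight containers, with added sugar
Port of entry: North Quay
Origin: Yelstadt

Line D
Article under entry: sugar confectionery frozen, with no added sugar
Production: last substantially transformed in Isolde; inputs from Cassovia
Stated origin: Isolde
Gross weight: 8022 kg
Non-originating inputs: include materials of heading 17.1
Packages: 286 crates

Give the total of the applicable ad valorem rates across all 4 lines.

Line A: sugar confectionery → 17.1; chilled → 17.1.1; with added sugar → 17.1.1.2. Scheduled 7%. No special measure applies. → 7%.
Line B: prepared fish product → 17.3; in airtight containers → 17.3.1; with added sugar → 17.3.1.1. Scheduled 32%. Isolde agreement on 17.1.3: 17.3.1.1 not covered; Isolde agreement on 17.1.1.1: 17.3.1.1 not covered. → 32%.
Line C: sugar confectionery → 17.1; in airtight containers → 17.1.2; with added sugar → 17.1.2.2. Scheduled 23%. No special measure applies. → 23%.
Line D: sugar confectionery → 17.1; frozen → 17.1.3; with no added sugar → 17.1.3.2. Scheduled 12%. quota on 17.1.3.2 exhausted → over-quota 37%; Isolde agreement on 17.1.3: CTH not met; Isolde agreement on 17.1.1.1: 17.1.3.2 not covered. → 37%.
Sum: 7% + 32% + 23% + 37% = 99%.

99%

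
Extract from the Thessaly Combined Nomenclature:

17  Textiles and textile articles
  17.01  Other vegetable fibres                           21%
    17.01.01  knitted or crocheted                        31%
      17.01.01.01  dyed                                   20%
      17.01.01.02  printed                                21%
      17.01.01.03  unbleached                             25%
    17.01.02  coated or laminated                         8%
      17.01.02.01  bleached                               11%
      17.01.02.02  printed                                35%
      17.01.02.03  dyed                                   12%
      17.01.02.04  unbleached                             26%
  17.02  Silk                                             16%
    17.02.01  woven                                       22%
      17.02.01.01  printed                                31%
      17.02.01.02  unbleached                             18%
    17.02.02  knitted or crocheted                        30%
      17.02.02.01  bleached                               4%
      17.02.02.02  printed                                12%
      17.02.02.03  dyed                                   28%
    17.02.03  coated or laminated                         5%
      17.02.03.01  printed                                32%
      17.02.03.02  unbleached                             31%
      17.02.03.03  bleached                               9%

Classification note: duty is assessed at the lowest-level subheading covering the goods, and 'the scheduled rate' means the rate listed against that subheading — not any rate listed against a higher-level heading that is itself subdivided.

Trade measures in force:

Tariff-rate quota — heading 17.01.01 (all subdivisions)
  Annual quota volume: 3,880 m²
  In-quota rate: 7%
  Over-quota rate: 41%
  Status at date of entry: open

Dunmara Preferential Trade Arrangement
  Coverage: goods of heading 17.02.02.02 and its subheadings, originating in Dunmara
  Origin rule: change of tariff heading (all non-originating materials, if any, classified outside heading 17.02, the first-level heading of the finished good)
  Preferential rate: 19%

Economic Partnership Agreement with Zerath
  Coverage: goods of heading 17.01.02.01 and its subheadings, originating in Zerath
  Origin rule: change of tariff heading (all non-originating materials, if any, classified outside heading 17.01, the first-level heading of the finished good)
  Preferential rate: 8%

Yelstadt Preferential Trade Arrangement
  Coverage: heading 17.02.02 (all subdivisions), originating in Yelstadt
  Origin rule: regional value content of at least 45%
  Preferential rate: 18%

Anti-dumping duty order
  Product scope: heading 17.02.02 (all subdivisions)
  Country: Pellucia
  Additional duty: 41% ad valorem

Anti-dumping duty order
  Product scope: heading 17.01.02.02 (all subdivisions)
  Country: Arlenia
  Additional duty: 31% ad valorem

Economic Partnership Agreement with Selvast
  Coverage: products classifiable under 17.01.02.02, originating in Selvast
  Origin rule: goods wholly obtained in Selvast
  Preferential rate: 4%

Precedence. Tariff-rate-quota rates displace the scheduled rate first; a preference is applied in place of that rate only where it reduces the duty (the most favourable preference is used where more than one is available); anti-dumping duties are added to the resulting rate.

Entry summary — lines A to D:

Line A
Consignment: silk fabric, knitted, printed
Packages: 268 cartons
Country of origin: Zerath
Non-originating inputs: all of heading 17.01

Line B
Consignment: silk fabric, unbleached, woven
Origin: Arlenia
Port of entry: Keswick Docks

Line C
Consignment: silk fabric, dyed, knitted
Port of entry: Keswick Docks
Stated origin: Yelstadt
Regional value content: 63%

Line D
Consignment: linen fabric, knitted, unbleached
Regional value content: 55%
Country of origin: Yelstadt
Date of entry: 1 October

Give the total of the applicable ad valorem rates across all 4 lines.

55%

Line A: silk → 17.02; knitted → 17.02.02; printed → 17.02.02.02. Scheduled 12%. Zerath agreement on 17.01.02.01: 17.02.02.02 not covered. → 12%.
Line B: silk → 17.02; woven → 17.02.01; unbleached → 17.02.01.02. Scheduled 18%. No special measure applies. → 18%.
Line C: silk → 17.02; knitted → 17.02.02; dyed → 17.02.02.03. Scheduled 28%. Yelstadt agreement on 17.02.02: RVC ≥ 45% → 18% available; preferential 18%. → 18%.
Line D: linen → 17.01; knitted → 17.01.01; unbleached → 17.01.01.03. Scheduled 25%. quota on 17.01.01 open → in-quota 7%; Yelstadt agreement on 17.02.02: 17.01.01.03 not covered. → 7%.
Sum: 12% + 18% + 18% + 7% = 55%.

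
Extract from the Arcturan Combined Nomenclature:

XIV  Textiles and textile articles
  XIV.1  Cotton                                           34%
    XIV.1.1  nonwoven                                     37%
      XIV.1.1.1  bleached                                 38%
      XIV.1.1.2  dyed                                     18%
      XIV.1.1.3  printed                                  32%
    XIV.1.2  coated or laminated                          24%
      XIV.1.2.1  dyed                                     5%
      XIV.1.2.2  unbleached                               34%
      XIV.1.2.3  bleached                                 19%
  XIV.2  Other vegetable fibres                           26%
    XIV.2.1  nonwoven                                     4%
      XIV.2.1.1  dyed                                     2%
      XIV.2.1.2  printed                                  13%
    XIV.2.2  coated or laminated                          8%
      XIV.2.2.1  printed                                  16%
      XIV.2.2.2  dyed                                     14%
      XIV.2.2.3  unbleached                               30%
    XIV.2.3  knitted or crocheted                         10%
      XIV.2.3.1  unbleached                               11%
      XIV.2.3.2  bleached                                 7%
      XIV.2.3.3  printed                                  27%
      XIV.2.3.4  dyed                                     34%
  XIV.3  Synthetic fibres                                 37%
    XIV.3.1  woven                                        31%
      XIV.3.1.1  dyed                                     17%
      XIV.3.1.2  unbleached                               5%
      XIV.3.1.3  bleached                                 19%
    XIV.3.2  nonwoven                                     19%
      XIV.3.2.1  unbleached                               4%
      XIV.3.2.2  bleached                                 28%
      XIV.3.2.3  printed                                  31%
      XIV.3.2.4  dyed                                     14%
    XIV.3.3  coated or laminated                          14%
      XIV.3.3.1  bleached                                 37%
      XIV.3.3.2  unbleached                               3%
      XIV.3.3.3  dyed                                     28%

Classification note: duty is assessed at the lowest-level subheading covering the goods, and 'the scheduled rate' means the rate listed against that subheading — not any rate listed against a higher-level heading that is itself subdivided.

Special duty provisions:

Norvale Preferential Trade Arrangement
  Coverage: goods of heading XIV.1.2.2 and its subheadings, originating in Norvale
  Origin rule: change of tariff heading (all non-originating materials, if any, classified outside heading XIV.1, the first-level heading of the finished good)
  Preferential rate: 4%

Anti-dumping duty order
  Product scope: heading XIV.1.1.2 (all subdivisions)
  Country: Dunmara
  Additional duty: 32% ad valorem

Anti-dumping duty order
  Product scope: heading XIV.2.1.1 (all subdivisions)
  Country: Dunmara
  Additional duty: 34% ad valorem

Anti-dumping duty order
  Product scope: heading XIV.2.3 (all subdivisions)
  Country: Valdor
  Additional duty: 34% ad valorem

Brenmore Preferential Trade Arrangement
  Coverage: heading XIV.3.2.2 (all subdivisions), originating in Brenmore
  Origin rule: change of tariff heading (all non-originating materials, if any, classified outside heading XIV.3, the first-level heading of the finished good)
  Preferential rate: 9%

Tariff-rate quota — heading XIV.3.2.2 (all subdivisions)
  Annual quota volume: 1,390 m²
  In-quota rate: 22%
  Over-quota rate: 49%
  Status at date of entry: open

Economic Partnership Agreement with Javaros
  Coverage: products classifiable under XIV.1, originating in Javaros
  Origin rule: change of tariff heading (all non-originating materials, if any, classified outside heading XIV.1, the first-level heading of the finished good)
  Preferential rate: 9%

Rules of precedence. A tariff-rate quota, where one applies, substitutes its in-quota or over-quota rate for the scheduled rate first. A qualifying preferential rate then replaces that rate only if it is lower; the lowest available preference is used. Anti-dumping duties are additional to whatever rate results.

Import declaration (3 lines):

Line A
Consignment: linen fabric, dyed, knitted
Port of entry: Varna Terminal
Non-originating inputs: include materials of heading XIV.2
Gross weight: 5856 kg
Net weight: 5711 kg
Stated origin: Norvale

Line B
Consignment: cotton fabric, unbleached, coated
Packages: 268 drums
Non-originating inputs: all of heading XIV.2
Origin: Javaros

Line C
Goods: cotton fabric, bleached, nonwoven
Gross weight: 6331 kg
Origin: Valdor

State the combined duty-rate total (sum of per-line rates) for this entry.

Line A: linen → XIV.2; knitted → XIV.2.3; dyed → XIV.2.3.4. Scheduled 34%. Norvale agreement on XIV.1.2.2: XIV.2.3.4 not covered. → 34%.
Line B: cotton → XIV.1; coated → XIV.1.2; unbleached → XIV.1.2.2. Scheduled 34%. Javaros agreement on XIV.1: CTH met → 9% available; preferential 9%. → 9%.
Line C: cotton → XIV.1; nonwoven → XIV.1.1; bleached → XIV.1.1.1. Scheduled 38%. No special measure applies. → 38%.
Sum: 34% + 9% + 38% = 81%.

81%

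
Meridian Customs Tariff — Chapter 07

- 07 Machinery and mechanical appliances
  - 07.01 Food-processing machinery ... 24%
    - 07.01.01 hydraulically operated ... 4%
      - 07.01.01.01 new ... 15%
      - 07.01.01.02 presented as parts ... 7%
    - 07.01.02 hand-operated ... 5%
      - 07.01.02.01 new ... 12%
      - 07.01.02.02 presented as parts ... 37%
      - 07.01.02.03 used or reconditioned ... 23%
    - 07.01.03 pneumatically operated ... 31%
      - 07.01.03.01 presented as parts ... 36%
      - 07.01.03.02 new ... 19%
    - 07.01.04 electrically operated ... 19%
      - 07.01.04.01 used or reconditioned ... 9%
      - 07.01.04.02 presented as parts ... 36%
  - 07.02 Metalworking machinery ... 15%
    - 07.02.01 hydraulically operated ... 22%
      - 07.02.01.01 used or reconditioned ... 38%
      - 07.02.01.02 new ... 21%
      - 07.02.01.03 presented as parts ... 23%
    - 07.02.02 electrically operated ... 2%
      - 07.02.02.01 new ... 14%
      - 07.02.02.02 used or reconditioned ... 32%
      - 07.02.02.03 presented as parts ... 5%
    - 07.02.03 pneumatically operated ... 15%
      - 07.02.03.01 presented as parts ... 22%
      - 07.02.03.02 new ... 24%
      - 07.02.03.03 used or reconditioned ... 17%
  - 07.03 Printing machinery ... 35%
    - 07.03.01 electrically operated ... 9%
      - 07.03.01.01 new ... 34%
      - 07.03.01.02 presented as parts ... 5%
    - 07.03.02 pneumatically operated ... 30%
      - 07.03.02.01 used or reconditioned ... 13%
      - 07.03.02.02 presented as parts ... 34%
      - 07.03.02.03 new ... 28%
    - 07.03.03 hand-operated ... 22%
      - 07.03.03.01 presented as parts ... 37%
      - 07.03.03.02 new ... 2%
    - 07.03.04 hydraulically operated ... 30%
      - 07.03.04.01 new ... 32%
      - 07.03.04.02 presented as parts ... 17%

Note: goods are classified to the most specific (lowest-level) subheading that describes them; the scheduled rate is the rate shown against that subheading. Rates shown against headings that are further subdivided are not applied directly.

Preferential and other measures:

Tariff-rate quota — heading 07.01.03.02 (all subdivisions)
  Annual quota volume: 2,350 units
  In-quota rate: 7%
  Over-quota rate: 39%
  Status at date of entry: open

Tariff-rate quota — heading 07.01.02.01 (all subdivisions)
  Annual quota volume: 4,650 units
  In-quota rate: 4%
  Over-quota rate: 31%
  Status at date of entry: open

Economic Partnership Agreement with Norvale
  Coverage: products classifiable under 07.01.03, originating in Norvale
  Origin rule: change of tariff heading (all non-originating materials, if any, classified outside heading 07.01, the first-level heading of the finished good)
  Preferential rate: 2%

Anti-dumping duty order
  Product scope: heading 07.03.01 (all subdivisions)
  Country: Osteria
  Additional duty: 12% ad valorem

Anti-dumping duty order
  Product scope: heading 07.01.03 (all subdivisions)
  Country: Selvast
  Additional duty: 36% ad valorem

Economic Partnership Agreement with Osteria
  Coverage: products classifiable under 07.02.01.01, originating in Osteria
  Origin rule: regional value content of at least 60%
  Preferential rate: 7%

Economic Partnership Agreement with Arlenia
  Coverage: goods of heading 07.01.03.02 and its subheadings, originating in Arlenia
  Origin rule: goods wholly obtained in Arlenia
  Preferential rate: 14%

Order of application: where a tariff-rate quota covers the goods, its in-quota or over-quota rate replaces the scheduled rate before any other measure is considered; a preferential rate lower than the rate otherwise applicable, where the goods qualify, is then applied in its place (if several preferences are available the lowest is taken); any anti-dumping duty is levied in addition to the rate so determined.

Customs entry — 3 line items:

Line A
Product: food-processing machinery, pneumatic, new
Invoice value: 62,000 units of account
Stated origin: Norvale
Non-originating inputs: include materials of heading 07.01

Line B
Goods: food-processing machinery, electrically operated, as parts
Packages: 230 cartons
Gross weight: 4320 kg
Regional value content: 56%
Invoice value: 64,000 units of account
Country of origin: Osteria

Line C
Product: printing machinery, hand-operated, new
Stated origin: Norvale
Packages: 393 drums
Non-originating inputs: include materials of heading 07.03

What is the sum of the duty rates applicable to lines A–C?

Line A: food-processing → 07.01; pneumatic → 07.01.03; new → 07.01.03.02. Scheduled 19%. quota on 07.01.03.02 open → in-quota 7%; Norvale agreement on 07.01.03: CTH not met. → 7%.
Line B: food-processing → 07.01; electrically operated → 07.01.04; as parts → 07.01.04.02. Scheduled 36%. Osteria agreement on 07.02.01.01: 07.01.04.02 not covered. → 36%.
Line C: printing → 07.03; hand-operated → 07.03.03; new → 07.03.03.02. Scheduled 2%. Norvale agreement on 07.01.03: 07.03.03.02 not covered. → 2%.
Sum: 7% + 36% + 2% = 45%.

45%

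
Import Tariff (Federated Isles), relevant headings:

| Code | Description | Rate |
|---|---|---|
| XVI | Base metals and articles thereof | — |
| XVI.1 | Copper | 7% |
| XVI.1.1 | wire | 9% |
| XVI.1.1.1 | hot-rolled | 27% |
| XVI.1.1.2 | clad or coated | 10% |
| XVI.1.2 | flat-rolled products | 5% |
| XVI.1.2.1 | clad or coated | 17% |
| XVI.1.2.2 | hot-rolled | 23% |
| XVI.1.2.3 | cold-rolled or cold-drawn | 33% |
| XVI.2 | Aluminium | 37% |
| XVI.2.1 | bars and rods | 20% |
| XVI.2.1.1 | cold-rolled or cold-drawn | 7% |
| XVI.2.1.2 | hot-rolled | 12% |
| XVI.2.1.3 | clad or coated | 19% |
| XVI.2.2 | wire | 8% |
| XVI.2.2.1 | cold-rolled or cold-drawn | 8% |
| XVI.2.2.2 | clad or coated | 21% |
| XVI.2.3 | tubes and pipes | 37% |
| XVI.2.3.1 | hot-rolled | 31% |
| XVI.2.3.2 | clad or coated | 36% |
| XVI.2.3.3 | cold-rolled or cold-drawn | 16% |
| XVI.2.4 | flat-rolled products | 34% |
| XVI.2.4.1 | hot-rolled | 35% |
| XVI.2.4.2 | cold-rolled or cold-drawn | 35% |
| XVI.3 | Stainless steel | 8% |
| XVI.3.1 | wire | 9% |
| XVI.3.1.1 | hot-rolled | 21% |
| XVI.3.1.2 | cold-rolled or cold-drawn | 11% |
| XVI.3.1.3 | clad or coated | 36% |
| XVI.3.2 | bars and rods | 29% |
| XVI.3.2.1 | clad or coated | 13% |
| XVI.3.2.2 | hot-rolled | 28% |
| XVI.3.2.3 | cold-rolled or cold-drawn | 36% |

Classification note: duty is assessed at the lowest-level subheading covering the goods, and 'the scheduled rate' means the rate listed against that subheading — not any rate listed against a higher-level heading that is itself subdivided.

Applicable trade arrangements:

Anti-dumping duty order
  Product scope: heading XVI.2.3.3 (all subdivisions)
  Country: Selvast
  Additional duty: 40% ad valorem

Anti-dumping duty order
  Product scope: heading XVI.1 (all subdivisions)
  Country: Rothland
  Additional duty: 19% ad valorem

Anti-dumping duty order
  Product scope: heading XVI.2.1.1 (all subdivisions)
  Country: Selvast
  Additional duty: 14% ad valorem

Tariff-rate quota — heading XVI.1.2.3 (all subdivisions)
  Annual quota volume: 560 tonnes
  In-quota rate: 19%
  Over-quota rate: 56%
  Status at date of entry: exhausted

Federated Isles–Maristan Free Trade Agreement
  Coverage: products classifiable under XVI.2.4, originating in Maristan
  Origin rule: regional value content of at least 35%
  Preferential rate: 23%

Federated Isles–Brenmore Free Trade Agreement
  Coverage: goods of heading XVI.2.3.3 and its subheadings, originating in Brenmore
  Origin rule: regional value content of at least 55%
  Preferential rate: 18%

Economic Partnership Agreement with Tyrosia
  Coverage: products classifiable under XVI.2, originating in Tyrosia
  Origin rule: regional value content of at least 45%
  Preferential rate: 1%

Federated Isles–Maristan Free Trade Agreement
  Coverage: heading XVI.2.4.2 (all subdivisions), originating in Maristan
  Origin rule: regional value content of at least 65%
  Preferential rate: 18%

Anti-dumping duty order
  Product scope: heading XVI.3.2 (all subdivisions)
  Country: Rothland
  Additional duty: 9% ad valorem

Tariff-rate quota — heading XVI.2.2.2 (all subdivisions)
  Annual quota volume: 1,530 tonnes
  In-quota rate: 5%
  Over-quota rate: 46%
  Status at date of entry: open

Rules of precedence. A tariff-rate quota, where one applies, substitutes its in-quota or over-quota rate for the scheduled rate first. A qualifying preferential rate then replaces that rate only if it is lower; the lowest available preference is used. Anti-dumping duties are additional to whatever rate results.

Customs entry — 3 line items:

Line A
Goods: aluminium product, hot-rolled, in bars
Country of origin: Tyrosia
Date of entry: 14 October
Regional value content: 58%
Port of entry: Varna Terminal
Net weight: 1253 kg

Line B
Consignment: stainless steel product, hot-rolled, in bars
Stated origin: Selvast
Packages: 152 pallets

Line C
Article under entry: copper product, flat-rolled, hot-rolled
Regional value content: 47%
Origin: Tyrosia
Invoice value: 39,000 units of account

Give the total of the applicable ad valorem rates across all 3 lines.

Line A: aluminium → XVI.2; in bars → XVI.2.1; hot-rolled → XVI.2.1.2. Scheduled 12%. Tyrosia agreement on XVI.2: RVC ≥ 45% → 1% available; preferential 1%. → 1%.
Line B: stainless steel → XVI.3; in bars → XVI.3.2; hot-rolled → XVI.3.2.2. Scheduled 28%. No special measure applies. → 28%.
Line C: copper → XVI.1; flat-rolled → XVI.1.2; hot-rolled → XVI.1.2.2. Scheduled 23%. Tyrosia agreement on XVI.2: XVI.1.2.2 not covered. → 23%.
Sum: 1% + 28% + 23% = 52%.

52%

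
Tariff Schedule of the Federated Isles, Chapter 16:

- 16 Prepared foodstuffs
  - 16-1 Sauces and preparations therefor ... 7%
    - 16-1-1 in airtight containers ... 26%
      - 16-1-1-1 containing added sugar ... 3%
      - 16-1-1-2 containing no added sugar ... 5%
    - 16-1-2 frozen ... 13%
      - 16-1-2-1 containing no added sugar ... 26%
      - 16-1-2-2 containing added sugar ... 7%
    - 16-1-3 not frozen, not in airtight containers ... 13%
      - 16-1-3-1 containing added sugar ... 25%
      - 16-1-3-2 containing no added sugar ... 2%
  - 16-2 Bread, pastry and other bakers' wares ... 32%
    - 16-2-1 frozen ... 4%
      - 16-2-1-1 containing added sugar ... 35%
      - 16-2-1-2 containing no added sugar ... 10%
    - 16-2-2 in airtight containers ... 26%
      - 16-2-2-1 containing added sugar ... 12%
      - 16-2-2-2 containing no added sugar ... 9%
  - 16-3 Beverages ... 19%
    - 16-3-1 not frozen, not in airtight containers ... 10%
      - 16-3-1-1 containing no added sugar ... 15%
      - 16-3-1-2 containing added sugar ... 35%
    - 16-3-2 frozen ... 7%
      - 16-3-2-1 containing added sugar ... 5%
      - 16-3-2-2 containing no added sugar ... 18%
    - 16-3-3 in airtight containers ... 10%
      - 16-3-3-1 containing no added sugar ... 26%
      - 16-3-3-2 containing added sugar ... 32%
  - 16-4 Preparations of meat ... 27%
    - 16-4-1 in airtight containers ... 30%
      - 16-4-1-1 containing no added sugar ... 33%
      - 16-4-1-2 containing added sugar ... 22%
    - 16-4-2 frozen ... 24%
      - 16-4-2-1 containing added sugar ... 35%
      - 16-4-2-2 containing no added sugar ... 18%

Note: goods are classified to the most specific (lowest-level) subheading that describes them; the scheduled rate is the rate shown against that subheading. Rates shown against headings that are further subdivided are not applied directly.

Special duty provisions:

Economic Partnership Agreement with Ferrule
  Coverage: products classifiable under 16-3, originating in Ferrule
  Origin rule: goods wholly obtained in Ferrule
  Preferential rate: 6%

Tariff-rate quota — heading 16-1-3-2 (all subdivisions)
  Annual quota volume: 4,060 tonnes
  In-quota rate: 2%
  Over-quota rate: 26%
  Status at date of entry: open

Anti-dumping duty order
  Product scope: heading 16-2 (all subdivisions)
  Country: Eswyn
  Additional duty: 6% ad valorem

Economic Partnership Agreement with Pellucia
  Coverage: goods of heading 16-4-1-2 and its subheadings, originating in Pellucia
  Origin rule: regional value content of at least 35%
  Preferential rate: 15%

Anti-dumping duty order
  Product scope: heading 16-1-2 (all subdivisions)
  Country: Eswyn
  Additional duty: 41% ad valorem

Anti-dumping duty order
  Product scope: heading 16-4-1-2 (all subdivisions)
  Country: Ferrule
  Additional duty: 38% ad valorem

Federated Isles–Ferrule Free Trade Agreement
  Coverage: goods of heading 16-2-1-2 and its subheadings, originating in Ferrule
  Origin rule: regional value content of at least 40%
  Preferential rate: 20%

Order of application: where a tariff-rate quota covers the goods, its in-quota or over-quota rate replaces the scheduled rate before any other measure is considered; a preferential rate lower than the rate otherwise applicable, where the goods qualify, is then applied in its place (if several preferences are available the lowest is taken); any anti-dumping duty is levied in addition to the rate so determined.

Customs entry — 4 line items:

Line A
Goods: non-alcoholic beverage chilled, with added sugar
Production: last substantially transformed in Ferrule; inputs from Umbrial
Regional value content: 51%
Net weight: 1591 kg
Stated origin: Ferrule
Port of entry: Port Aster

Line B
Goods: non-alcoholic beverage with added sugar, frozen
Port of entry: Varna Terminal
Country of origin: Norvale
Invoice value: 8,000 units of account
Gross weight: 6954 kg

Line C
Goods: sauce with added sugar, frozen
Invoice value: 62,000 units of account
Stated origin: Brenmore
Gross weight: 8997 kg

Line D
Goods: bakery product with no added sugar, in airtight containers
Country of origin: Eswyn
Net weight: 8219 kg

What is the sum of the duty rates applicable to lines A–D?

Line A: non-alcoholic beverage → 16-3; chilled → 16-3-1; with added sugar → 16-3-1-2. Scheduled 35%. Ferrule agreement on 16-3: not wholly obtained; Ferrule agreement on 16-2-1-2: 16-3-1-2 not covered. → 35%.
Line B: non-alcoholic beverage → 16-3; frozen → 16-3-2; with added sugar → 16-3-2-1. Scheduled 5%. No special measure applies. → 5%.
Line C: sauce → 16-1; frozen → 16-1-2; with added sugar → 16-1-2-2. Scheduled 7%. No special measure applies. → 7%.
Line D: bakery product → 16-2; in airtight containers → 16-2-2; with no added sugar → 16-2-2-2. Scheduled 9%. anti-dumping (Eswyn, 16-2): +6%; total 9% + 6% = 15%. → 15%.
Sum: 35% + 5% + 7% + 15% = 62%.

62%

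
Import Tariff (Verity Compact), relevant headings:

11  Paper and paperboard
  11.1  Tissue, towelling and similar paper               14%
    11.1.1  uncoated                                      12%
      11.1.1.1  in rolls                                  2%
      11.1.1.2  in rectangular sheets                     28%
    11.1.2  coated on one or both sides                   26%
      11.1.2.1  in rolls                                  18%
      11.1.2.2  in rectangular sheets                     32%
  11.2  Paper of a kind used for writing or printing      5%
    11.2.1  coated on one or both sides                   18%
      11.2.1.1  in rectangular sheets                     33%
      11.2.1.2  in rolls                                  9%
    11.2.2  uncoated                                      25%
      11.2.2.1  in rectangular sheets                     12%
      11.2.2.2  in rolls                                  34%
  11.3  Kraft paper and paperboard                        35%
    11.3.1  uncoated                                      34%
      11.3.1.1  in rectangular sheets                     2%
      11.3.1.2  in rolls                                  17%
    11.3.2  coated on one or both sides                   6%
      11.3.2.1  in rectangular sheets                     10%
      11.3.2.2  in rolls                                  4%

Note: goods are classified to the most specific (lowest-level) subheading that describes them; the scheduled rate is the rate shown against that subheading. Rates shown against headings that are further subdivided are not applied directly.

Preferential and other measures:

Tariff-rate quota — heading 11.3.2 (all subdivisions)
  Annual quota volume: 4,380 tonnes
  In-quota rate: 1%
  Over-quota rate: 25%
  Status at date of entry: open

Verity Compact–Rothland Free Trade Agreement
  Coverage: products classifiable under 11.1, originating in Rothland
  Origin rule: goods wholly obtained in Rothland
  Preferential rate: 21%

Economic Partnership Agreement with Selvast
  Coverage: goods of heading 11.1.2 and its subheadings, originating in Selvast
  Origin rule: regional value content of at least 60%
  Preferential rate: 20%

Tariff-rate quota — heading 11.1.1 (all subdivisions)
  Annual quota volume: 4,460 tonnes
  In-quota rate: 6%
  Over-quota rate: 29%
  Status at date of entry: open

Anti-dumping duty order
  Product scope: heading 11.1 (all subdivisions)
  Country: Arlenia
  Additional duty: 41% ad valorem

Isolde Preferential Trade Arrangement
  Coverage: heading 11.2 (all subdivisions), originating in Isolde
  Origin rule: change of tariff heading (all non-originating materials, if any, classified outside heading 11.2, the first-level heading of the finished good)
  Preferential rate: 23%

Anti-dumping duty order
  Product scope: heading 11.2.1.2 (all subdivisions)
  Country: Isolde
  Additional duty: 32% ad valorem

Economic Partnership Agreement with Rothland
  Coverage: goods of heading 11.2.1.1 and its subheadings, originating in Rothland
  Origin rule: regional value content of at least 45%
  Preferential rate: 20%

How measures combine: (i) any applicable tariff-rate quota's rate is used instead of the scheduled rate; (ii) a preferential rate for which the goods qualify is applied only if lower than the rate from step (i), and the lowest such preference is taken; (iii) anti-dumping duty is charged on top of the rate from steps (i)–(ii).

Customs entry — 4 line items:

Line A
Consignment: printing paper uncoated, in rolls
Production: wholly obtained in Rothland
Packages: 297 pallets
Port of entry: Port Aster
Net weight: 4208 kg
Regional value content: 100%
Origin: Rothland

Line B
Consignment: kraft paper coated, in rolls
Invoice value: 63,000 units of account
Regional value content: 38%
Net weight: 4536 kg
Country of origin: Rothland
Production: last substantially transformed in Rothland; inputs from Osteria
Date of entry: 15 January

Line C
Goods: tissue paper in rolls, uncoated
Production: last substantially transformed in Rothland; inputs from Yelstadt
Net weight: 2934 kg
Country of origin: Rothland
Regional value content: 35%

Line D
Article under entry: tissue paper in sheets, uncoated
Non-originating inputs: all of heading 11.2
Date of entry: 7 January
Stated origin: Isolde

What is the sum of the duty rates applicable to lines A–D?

Line A: printing paper → 11.2; uncoated → 11.2.2; in rolls → 11.2.2.2. Scheduled 34%. Rothland agreement on 11.1: 11.2.2.2 not covered; Rothland agreement on 11.2.1.1: 11.2.2.2 not covered. → 34%.
Line B: kraft paper → 11.3; coated → 11.3.2; in rolls → 11.3.2.2. Scheduled 4%. quota on 11.3.2 open → in-quota 1%; Rothland agreement on 11.1: 11.3.2.2 not covered; Rothland agreement on 11.2.1.1: 11.3.2.2 not covered. → 1%.
Line C: tissue paper → 11.1; uncoated → 11.1.1; in rolls → 11.1.1.1. Scheduled 2%. quota on 11.1.1 open → in-quota 6%; Rothland agreement on 11.1: not wholly obtained; Rothland agreement on 11.2.1.1: 11.1.1.1 not covered. → 6%.
Line D: tissue paper → 11.1; uncoated → 11.1.1; in sheets → 11.1.1.2. Scheduled 28%. quota on 11.1.1 open → in-quota 6%; Isolde agreement on 11.2: 11.1.1.2 not covered. → 6%.
Sum: 34% + 1% + 6% + 6% = 47%.

47%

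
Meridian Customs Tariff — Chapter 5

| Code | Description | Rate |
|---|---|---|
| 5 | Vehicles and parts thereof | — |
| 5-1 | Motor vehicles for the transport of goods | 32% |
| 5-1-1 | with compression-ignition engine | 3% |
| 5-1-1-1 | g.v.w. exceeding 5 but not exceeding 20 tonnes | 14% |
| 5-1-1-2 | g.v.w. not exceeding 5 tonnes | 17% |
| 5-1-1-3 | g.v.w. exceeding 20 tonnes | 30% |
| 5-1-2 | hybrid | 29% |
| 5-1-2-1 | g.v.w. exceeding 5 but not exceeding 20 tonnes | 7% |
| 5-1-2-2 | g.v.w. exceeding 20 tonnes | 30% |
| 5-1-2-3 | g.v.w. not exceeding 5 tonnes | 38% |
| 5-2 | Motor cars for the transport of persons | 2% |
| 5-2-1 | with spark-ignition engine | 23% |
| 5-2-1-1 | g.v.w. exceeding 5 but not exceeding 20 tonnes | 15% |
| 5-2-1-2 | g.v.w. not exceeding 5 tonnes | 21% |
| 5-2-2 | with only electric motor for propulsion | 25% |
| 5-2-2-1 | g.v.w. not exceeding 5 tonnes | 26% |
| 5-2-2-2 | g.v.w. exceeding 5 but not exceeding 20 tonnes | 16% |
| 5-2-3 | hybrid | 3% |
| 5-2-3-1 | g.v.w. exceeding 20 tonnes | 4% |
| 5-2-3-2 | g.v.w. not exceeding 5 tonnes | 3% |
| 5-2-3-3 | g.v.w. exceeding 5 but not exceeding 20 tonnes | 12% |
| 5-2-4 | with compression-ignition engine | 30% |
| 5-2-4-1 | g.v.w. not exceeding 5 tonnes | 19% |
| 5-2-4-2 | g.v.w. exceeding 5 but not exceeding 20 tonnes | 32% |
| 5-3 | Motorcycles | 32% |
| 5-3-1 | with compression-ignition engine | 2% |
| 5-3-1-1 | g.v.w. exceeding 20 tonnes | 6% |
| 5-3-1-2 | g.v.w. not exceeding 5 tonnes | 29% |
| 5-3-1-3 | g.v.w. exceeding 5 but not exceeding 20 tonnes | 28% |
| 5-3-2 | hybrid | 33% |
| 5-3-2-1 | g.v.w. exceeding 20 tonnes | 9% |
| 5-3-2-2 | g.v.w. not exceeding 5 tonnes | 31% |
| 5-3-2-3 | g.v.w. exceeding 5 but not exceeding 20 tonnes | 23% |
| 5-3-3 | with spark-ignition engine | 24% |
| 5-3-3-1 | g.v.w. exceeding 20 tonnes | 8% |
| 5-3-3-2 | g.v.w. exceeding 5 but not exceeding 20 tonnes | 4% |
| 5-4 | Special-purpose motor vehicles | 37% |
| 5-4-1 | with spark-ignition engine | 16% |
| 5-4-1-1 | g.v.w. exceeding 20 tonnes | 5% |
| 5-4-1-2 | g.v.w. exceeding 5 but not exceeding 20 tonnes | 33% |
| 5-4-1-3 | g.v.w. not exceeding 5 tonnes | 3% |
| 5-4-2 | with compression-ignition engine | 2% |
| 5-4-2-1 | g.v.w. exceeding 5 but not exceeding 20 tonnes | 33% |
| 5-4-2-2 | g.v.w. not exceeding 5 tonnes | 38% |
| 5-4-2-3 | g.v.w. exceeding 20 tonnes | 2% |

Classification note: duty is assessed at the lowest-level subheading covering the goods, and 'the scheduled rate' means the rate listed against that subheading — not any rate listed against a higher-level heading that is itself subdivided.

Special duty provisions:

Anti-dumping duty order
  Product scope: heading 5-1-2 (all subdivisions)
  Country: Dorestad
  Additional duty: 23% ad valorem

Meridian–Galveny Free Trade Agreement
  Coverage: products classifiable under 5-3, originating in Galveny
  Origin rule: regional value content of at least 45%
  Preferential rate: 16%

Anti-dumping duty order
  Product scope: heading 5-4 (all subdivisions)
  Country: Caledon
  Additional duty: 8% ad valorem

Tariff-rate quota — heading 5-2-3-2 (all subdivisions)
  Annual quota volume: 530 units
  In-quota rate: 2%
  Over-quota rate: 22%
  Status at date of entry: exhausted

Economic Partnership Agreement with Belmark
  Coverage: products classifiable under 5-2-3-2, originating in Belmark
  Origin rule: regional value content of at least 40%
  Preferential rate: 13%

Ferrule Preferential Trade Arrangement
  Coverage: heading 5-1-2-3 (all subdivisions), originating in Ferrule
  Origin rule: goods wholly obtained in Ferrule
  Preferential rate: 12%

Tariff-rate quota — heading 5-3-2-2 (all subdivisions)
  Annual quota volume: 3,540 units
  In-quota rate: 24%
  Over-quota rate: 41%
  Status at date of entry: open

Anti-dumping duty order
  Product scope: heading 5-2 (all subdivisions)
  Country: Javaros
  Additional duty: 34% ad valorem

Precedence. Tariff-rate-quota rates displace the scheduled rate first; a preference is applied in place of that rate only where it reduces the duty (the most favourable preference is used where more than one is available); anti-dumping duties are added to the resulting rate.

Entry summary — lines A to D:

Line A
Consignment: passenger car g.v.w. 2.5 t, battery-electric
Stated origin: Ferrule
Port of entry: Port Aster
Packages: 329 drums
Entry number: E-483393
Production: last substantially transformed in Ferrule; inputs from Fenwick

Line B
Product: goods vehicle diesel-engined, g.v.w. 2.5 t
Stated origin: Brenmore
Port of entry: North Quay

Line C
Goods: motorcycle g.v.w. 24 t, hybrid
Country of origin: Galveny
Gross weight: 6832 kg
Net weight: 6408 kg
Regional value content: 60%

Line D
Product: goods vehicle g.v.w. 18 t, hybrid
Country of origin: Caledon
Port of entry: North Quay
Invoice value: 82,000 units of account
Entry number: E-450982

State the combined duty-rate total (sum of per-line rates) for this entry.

Line A: passenger car → 5-2; battery-electric → 5-2-2; g.v.w. 2.5 t → 5-2-2-1. Scheduled 26%. Ferrule agreement on 5-1-2-3: 5-2-2-1 not covered. → 26%.
Line B: goods vehicle → 5-1; diesel-engined → 5-1-1; g.v.w. 2.5 t → 5-1-1-2. Scheduled 17%. No special measure applies. → 17%.
Line C: motorcycle → 5-3; hybrid → 5-3-2; g.v.w. 24 t → 5-3-2-1. Scheduled 9%. Galveny agreement on 5-3: RVC ≥ 45% → 16% available; preference 16% not lower than 9% → no reduction. → 9%.
Line D: goods vehicle → 5-1; hybrid → 5-1-2; g.v.w. 18 t → 5-1-2-1. Scheduled 7%. No special measure applies. → 7%.
Sum: 26% + 17% + 9% + 7% = 59%.

59%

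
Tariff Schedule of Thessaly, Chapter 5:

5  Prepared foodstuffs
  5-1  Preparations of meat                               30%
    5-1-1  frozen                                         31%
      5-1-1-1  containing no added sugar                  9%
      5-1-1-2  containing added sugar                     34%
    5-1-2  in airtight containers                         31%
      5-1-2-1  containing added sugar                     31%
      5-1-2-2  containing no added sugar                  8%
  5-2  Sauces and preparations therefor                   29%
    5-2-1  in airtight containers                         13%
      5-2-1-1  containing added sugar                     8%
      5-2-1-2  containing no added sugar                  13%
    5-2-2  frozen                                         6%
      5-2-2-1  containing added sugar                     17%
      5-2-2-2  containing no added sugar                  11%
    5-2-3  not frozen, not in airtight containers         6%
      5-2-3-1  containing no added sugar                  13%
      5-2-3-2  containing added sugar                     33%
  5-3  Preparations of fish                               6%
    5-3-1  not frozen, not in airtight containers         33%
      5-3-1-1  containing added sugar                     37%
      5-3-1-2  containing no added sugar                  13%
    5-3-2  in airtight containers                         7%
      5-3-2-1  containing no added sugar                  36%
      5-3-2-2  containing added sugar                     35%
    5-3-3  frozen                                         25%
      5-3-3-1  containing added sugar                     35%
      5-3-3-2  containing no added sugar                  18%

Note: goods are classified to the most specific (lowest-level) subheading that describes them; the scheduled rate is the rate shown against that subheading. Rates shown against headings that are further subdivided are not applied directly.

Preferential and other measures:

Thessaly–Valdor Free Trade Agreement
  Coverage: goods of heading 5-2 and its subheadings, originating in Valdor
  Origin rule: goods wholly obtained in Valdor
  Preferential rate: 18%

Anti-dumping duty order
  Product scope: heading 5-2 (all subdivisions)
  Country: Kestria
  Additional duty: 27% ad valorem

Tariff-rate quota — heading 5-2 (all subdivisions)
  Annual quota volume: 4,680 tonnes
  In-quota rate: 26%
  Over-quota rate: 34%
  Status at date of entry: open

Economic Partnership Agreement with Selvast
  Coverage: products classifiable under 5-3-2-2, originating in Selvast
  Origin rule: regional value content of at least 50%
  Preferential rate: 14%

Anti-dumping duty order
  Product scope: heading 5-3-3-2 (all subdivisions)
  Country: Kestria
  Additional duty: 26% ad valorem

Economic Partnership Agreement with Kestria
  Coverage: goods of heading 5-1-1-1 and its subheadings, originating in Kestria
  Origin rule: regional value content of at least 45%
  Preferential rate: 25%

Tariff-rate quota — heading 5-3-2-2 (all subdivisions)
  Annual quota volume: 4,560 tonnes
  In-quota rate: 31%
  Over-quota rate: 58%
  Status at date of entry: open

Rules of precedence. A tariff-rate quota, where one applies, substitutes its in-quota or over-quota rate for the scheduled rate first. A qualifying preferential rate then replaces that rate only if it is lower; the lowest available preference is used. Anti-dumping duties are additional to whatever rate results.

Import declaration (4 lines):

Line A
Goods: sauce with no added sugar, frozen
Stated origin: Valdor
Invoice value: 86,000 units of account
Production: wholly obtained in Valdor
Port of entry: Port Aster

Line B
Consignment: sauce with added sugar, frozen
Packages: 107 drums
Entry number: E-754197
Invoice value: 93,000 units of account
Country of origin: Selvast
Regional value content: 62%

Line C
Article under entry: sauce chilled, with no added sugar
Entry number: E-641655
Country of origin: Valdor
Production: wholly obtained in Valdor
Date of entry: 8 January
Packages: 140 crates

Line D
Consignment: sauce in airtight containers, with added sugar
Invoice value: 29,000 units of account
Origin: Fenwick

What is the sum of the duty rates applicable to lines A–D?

Line A: sauce → 5-2; frozen → 5-2-2; with no added sugar → 5-2-2-2. Scheduled 11%. quota on 5-2 open → in-quota 26%; Valdor agreement on 5-2: wholly obtained → 18% available; preferential 18%. → 18%.
Line B: sauce → 5-2; frozen → 5-2-2; with added sugar → 5-2-2-1. Scheduled 17%. quota on 5-2 open → in-quota 26%; Selvast agreement on 5-3-2-2: 5-2-2-1 not covered. → 26%.
Line C: sauce → 5-2; chilled → 5-2-3; with no added sugar → 5-2-3-1. Scheduled 13%. quota on 5-2 open → in-quota 26%; Valdor agreement on 5-2: wholly obtained → 18% available; preferential 18%. → 18%.
Line D: sauce → 5-2; in airtight containers → 5-2-1; with added sugar → 5-2-1-1. Scheduled 8%. quota on 5-2 open → in-quota 26%. → 26%.
Sum: 18% + 26% + 18% + 26% = 88%.

88%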